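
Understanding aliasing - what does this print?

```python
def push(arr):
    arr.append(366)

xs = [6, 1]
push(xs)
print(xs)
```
[6, 1, 366]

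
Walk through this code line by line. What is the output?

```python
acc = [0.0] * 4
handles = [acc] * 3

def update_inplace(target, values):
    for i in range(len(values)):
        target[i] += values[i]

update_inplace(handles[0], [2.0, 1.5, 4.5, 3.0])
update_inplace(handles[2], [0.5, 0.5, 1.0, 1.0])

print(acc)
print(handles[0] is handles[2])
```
[2.5, 2.0, 5.5, 4.0]
True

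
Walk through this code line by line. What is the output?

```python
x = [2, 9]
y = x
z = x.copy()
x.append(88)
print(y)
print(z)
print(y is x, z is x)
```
[2, 9, 88]
[2, 9]
True False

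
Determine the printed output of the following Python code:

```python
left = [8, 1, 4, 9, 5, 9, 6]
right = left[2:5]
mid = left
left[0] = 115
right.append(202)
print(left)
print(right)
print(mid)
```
[115, 1, 4, 9, 5, 9, 6]
[4, 9, 5, 202]
[115, 1, 4, 9, 5, 9, 6]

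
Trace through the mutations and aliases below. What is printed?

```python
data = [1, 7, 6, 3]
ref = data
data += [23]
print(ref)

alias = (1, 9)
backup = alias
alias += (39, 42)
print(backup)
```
[1, 7, 6, 3, 23]
(1, 9)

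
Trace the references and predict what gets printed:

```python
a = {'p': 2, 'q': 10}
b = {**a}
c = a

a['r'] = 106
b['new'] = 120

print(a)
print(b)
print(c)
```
{'p': 2, 'q': 10, 'r': 106}
{'p': 2, 'q': 10, 'new': 120}
{'p': 2, 'q': 10, 'r': 106}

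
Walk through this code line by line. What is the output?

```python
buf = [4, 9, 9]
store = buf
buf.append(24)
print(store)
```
[4, 9, 9, 24]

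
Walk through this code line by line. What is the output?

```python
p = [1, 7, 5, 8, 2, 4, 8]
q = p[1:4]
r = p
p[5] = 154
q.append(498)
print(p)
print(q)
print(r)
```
[1, 7, 5, 8, 2, 154, 8]
[7, 5, 8, 498]
[1, 7, 5, 8, 2, 154, 8]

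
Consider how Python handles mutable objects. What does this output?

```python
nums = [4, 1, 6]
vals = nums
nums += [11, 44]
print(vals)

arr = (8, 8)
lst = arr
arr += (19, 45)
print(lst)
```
[4, 1, 6, 11, 44]
(8, 8)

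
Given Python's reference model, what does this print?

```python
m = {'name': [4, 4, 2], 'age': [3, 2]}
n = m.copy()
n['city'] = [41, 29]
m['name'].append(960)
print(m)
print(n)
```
{'name': [4, 4, 2, 960], 'age': [3, 2]}
{'name': [4, 4, 2, 960], 'age': [3, 2], 'city': [41, 29]}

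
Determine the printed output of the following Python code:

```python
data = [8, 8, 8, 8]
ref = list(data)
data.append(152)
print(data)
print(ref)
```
[8, 8, 8, 8, 152]
[8, 8, 8, 8]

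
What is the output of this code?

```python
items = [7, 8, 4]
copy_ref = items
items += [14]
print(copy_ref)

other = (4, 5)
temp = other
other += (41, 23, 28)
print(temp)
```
[7, 8, 4, 14]
(4, 5)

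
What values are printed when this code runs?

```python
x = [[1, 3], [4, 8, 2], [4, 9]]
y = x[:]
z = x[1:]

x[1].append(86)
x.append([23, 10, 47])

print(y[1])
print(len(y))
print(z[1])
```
[4, 8, 2, 86]
3
[4, 9]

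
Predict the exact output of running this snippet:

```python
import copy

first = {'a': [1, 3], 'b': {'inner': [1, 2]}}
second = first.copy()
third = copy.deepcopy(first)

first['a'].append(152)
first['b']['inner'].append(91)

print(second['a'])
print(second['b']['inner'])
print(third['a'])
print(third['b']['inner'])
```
[1, 3, 152]
[1, 2, 91]
[1, 3]
[1, 2]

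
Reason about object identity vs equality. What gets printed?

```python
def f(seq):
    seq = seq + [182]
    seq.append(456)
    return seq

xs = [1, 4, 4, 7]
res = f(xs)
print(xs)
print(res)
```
[1, 4, 4, 7]
[1, 4, 4, 7, 182, 456]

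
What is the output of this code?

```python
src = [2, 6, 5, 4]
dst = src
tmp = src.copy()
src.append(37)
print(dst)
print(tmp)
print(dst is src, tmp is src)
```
[2, 6, 5, 4, 37]
[2, 6, 5, 4]
True False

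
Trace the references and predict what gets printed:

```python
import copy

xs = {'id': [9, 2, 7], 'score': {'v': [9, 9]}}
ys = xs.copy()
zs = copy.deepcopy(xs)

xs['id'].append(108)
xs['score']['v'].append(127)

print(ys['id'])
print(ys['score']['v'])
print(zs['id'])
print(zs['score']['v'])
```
[9, 2, 7, 108]
[9, 9, 127]
[9, 2, 7]
[9, 9]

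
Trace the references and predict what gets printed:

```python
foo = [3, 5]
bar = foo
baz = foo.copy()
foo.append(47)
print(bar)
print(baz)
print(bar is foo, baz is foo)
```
[3, 5, 47]
[3, 5]
True False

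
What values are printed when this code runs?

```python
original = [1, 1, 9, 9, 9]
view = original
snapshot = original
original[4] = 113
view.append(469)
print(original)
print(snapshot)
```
[1, 1, 9, 9, 113, 469]
[1, 1, 9, 9, 113, 469]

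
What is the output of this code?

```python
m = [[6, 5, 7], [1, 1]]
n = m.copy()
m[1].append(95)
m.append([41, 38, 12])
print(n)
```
[[6, 5, 7], [1, 1, 95]]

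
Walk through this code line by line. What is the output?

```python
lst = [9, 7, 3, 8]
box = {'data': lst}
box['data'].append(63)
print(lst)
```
[9, 7, 3, 8, 63]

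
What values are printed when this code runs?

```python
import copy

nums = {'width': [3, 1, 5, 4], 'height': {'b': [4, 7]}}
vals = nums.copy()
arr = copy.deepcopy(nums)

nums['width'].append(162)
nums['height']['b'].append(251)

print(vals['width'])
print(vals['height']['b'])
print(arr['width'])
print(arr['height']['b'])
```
[3, 1, 5, 4, 162]
[4, 7, 251]
[3, 1, 5, 4]
[4, 7]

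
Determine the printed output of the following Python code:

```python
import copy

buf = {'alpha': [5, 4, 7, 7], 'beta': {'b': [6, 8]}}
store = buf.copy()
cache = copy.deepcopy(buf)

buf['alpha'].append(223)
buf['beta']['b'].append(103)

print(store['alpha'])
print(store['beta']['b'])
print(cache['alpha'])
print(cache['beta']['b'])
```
[5, 4, 7, 7, 223]
[6, 8, 103]
[5, 4, 7, 7]
[6, 8]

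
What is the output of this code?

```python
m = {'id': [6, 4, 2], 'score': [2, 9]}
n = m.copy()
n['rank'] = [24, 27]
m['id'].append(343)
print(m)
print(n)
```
{'id': [6, 4, 2, 343], 'score': [2, 9]}
{'id': [6, 4, 2, 343], 'score': [2, 9], 'rank': [24, 27]}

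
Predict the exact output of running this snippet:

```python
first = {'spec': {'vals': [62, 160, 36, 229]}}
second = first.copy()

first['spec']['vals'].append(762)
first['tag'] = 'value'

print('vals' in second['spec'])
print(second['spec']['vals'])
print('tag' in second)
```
True
[62, 160, 36, 229, 762]
False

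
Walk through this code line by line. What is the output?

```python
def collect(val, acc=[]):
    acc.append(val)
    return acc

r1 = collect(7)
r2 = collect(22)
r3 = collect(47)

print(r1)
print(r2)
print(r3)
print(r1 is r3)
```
[7, 22, 47]
[7, 22, 47]
[7, 22, 47]
True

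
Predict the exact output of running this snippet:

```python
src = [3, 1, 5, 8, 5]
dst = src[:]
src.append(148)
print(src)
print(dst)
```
[3, 1, 5, 8, 5, 148]
[3, 1, 5, 8, 5]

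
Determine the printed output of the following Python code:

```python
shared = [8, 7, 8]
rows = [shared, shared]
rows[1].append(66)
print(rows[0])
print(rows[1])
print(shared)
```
[8, 7, 8, 66]
[8, 7, 8, 66]
[8, 7, 8, 66]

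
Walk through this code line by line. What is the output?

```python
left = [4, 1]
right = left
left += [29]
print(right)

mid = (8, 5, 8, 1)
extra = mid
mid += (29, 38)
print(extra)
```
[4, 1, 29]
(8, 5, 8, 1)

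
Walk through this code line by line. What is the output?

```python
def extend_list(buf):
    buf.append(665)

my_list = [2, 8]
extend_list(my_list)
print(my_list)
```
[2, 8, 665]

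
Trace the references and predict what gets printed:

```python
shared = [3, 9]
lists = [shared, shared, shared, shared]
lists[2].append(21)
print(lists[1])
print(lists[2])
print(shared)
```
[3, 9, 21]
[3, 9, 21]
[3, 9, 21]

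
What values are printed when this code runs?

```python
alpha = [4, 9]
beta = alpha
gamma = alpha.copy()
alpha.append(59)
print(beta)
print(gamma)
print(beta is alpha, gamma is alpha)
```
[4, 9, 59]
[4, 9]
True False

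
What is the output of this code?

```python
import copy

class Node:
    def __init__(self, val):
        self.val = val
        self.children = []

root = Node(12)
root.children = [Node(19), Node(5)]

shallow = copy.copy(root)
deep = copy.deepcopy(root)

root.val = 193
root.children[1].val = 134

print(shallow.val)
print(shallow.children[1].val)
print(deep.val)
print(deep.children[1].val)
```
12
134
12
5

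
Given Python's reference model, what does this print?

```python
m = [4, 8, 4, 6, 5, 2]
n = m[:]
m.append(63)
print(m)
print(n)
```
[4, 8, 4, 6, 5, 2, 63]
[4, 8, 4, 6, 5, 2]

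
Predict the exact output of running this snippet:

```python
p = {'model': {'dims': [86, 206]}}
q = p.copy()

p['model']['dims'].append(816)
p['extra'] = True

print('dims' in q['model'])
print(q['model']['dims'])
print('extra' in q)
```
True
[86, 206, 816]
False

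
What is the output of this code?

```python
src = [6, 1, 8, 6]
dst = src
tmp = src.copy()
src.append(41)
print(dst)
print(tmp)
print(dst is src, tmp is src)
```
[6, 1, 8, 6, 41]
[6, 1, 8, 6]
True False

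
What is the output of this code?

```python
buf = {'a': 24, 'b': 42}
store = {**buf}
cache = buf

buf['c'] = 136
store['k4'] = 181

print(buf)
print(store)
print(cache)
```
{'a': 24, 'b': 42, 'c': 136}
{'a': 24, 'b': 42, 'k4': 181}
{'a': 24, 'b': 42, 'c': 136}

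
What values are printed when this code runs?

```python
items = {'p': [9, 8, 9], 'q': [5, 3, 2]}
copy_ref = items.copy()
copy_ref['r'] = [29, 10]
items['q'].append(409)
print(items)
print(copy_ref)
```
{'p': [9, 8, 9], 'q': [5, 3, 2, 409]}
{'p': [9, 8, 9], 'q': [5, 3, 2, 409], 'r': [29, 10]}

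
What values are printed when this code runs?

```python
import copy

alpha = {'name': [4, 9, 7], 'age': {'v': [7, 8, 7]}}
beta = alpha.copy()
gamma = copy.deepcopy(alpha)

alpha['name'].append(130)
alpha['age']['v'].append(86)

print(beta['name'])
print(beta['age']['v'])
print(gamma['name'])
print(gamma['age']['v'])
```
[4, 9, 7, 130]
[7, 8, 7, 86]
[4, 9, 7]
[7, 8, 7]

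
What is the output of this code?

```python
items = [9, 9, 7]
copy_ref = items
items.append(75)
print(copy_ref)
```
[9, 9, 7, 75]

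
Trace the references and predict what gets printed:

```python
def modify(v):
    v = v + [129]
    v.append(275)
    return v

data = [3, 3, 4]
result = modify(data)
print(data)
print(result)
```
[3, 3, 4]
[3, 3, 4, 129, 275]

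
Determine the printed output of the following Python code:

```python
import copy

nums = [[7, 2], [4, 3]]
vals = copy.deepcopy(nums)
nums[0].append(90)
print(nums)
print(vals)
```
[[7, 2, 90], [4, 3]]
[[7, 2], [4, 3]]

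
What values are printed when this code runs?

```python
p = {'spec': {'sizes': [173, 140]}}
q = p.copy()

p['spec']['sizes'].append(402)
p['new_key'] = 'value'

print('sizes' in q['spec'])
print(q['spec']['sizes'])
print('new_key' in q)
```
True
[173, 140, 402]
False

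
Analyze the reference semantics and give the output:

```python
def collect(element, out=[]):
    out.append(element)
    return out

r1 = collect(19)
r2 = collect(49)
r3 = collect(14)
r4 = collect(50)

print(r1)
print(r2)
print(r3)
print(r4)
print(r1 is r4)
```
[19, 49, 14, 50]
[19, 49, 14, 50]
[19, 49, 14, 50]
[19, 49, 14, 50]
True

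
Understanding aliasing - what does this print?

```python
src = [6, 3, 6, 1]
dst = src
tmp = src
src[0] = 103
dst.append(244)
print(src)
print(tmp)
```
[103, 3, 6, 1, 244]
[103, 3, 6, 1, 244]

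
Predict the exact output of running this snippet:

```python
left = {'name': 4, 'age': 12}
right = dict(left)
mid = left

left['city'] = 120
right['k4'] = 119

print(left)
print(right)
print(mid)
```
{'name': 4, 'age': 12, 'city': 120}
{'name': 4, 'age': 12, 'k4': 119}
{'name': 4, 'age': 12, 'city': 120}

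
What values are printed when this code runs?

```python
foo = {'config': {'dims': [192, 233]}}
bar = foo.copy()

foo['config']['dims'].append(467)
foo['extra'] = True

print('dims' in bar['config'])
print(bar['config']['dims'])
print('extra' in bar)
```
True
[192, 233, 467]
False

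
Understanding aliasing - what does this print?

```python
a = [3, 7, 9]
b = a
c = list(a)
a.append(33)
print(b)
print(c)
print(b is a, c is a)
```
[3, 7, 9, 33]
[3, 7, 9]
True False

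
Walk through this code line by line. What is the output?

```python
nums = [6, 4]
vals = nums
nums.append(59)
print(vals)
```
[6, 4, 59]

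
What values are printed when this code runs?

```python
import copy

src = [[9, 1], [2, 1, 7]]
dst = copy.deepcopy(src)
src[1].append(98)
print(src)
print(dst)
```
[[9, 1], [2, 1, 7, 98]]
[[9, 1], [2, 1, 7]]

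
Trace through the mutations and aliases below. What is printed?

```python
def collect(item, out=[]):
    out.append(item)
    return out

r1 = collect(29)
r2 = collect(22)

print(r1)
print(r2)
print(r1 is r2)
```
[29, 22]
[29, 22]
True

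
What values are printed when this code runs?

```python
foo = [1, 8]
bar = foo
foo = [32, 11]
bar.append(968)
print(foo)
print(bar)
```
[32, 11]
[1, 8, 968]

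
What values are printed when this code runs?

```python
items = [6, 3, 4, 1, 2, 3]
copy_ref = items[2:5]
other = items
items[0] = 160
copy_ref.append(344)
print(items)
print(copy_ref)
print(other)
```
[160, 3, 4, 1, 2, 3]
[4, 1, 2, 344]
[160, 3, 4, 1, 2, 3]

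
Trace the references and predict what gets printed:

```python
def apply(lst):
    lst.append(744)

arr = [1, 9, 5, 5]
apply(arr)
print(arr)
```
[1, 9, 5, 5, 744]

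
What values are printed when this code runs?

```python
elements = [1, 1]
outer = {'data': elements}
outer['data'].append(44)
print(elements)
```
[1, 1, 44]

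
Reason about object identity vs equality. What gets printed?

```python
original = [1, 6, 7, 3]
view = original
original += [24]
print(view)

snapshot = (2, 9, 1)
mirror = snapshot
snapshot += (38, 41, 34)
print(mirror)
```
[1, 6, 7, 3, 24]
(2, 9, 1)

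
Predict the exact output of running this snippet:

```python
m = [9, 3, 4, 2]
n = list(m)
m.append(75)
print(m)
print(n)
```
[9, 3, 4, 2, 75]
[9, 3, 4, 2]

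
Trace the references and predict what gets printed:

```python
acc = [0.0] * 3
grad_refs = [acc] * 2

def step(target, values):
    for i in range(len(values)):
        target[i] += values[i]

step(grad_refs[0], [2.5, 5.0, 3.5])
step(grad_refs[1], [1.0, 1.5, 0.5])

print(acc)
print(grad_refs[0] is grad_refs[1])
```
[3.5, 6.5, 4.0]
True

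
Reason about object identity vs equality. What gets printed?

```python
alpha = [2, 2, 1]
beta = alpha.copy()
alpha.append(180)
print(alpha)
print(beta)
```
[2, 2, 1, 180]
[2, 2, 1]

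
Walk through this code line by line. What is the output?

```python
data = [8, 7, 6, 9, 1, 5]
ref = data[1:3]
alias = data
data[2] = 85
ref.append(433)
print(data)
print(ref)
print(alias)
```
[8, 7, 85, 9, 1, 5]
[7, 6, 433]
[8, 7, 85, 9, 1, 5]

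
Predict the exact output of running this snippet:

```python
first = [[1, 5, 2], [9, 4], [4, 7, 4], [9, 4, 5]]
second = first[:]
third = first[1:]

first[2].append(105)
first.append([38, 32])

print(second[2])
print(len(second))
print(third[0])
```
[4, 7, 4, 105]
4
[9, 4]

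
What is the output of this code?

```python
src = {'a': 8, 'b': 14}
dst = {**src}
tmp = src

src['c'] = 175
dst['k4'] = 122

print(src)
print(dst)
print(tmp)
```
{'a': 8, 'b': 14, 'c': 175}
{'a': 8, 'b': 14, 'k4': 122}
{'a': 8, 'b': 14, 'c': 175}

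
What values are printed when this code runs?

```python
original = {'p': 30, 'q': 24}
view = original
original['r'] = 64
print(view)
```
{'p': 30, 'q': 24, 'r': 64}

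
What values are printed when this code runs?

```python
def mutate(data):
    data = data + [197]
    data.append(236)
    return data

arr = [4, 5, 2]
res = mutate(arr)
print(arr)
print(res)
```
[4, 5, 2]
[4, 5, 2, 197, 236]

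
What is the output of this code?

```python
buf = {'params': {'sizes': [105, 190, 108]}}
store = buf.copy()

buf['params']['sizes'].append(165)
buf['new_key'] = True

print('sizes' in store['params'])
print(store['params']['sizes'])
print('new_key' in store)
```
True
[105, 190, 108, 165]
False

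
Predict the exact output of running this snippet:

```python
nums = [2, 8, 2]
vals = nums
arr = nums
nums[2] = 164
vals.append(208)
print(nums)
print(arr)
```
[2, 8, 164, 208]
[2, 8, 164, 208]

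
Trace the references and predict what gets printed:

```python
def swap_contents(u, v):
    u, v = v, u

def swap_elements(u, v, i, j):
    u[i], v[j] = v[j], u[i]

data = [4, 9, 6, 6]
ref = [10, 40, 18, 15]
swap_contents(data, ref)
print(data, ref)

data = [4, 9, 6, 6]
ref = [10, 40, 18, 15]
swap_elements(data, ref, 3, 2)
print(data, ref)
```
[4, 9, 6, 6] [10, 40, 18, 15]
[4, 9, 6, 18] [10, 40, 6, 15]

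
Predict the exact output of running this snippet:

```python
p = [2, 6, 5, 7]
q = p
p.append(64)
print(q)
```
[2, 6, 5, 7, 64]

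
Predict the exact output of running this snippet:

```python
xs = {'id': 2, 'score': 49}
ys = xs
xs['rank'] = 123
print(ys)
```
{'id': 2, 'score': 49, 'rank': 123}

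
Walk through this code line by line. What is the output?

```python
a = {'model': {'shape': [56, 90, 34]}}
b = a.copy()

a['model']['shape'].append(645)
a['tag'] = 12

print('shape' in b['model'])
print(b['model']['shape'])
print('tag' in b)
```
True
[56, 90, 34, 645]
False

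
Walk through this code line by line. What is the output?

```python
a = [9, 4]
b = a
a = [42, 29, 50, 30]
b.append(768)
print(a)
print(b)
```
[42, 29, 50, 30]
[9, 4, 768]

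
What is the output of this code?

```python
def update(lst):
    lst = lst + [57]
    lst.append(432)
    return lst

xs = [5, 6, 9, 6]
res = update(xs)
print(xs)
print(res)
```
[5, 6, 9, 6]
[5, 6, 9, 6, 57, 432]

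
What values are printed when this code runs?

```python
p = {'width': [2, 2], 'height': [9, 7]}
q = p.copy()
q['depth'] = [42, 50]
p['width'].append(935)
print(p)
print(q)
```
{'width': [2, 2, 935], 'height': [9, 7]}
{'width': [2, 2, 935], 'height': [9, 7], 'depth': [42, 50]}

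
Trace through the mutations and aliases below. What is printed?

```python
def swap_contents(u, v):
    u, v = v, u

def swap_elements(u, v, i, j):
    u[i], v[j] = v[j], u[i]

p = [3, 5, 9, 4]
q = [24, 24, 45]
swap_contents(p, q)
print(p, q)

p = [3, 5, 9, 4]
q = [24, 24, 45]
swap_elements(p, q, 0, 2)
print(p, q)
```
[3, 5, 9, 4] [24, 24, 45]
[45, 5, 9, 4] [24, 24, 3]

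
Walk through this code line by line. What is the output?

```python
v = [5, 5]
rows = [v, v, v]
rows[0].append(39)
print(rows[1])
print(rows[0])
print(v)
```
[5, 5, 39]
[5, 5, 39]
[5, 5, 39]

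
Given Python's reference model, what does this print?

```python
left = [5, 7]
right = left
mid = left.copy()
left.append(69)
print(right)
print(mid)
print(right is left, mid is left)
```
[5, 7, 69]
[5, 7]
True False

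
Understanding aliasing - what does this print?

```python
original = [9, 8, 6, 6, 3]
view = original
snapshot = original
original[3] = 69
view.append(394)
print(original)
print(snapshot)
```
[9, 8, 6, 69, 3, 394]
[9, 8, 6, 69, 3, 394]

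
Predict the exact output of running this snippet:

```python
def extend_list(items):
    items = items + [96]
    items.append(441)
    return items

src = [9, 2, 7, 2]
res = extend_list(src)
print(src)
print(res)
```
[9, 2, 7, 2]
[9, 2, 7, 2, 96, 441]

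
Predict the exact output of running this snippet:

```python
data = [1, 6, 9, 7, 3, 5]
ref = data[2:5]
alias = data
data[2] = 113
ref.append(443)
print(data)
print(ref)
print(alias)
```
[1, 6, 113, 7, 3, 5]
[9, 7, 3, 443]
[1, 6, 113, 7, 3, 5]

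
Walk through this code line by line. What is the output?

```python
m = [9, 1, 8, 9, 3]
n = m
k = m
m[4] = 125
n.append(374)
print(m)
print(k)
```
[9, 1, 8, 9, 125, 374]
[9, 1, 8, 9, 125, 374]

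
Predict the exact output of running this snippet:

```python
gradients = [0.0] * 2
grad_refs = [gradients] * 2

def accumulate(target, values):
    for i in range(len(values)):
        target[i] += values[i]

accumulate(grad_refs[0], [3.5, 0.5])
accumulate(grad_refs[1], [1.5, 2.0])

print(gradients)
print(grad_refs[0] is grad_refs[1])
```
[5.0, 2.5]
True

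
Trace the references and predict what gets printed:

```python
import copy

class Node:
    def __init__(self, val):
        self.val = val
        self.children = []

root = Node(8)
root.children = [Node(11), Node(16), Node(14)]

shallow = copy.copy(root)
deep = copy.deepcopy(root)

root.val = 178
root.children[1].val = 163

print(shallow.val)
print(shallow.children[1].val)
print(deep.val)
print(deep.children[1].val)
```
8
163
8
16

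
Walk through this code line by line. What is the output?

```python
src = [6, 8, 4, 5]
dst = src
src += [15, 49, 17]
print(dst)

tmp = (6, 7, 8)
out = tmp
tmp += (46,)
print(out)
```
[6, 8, 4, 5, 15, 49, 17]
(6, 7, 8)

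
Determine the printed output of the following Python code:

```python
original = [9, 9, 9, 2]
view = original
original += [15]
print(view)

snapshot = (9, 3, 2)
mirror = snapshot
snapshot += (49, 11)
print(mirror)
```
[9, 9, 9, 2, 15]
(9, 3, 2)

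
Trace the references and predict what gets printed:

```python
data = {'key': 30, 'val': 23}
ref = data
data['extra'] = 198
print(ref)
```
{'key': 30, 'val': 23, 'extra': 198}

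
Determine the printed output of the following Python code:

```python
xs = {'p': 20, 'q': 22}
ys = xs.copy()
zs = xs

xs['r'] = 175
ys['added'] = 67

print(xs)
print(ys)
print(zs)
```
{'p': 20, 'q': 22, 'r': 175}
{'p': 20, 'q': 22, 'added': 67}
{'p': 20, 'q': 22, 'r': 175}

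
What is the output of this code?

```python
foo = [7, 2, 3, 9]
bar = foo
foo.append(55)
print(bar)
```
[7, 2, 3, 9, 55]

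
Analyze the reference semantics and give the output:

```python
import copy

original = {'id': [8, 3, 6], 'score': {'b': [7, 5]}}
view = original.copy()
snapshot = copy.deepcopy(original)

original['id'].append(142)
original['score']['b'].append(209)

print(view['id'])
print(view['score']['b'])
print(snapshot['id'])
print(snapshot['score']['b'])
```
[8, 3, 6, 142]
[7, 5, 209]
[8, 3, 6]
[7, 5]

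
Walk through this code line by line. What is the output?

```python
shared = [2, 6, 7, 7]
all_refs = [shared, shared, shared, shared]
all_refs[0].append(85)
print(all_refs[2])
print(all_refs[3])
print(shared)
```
[2, 6, 7, 7, 85]
[2, 6, 7, 7, 85]
[2, 6, 7, 7, 85]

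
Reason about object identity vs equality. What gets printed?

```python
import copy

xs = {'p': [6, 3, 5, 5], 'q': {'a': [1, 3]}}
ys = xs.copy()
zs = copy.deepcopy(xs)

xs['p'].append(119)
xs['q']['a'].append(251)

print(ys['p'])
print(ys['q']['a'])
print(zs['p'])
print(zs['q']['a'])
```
[6, 3, 5, 5, 119]
[1, 3, 251]
[6, 3, 5, 5]
[1, 3]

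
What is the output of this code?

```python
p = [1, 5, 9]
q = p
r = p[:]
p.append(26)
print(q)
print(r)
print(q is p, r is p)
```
[1, 5, 9, 26]
[1, 5, 9]
True False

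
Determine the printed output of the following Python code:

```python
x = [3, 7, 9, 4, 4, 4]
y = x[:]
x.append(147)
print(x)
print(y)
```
[3, 7, 9, 4, 4, 4, 147]
[3, 7, 9, 4, 4, 4]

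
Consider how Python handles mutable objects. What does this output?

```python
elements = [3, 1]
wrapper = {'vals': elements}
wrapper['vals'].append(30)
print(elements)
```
[3, 1, 30]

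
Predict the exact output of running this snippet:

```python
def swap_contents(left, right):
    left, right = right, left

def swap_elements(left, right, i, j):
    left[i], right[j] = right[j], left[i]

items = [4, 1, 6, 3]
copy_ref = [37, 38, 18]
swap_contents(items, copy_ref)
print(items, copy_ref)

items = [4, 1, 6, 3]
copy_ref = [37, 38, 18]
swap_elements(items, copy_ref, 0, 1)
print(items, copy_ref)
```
[4, 1, 6, 3] [37, 38, 18]
[38, 1, 6, 3] [37, 4, 18]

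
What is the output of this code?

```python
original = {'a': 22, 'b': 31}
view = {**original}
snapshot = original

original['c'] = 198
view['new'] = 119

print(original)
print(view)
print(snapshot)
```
{'a': 22, 'b': 31, 'c': 198}
{'a': 22, 'b': 31, 'new': 119}
{'a': 22, 'b': 31, 'c': 198}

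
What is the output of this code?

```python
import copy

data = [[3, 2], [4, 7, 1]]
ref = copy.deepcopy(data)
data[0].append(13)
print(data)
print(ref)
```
[[3, 2, 13], [4, 7, 1]]
[[3, 2], [4, 7, 1]]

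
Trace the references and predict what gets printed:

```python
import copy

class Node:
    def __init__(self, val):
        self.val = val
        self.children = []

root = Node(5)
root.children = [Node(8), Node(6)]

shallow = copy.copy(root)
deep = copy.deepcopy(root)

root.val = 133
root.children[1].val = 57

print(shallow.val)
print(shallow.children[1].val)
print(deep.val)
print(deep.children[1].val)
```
5
57
5
6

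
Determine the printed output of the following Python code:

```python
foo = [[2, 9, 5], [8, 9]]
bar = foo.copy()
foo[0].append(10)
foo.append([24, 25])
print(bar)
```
[[2, 9, 5, 10], [8, 9]]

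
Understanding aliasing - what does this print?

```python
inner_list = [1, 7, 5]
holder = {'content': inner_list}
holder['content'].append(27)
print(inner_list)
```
[1, 7, 5, 27]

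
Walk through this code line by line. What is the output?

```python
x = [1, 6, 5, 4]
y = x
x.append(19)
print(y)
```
[1, 6, 5, 4, 19]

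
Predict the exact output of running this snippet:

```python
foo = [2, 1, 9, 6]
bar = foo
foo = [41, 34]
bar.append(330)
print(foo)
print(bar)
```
[41, 34]
[2, 1, 9, 6, 330]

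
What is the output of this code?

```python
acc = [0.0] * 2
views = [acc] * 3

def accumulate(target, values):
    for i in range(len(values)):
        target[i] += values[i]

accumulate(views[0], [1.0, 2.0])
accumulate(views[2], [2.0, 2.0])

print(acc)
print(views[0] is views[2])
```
[3.0, 4.0]
True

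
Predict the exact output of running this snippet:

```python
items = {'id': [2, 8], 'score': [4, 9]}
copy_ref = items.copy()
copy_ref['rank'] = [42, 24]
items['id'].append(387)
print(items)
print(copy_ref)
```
{'id': [2, 8, 387], 'score': [4, 9]}
{'id': [2, 8, 387], 'score': [4, 9], 'rank': [42, 24]}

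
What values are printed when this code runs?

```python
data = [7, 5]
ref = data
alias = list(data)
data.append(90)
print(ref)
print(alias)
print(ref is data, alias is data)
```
[7, 5, 90]
[7, 5]
True False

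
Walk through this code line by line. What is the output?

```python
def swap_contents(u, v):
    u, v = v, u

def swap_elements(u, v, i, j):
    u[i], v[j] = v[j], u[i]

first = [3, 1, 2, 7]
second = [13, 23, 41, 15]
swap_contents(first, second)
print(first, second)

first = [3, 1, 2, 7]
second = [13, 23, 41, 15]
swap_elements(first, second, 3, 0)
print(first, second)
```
[3, 1, 2, 7] [13, 23, 41, 15]
[3, 1, 2, 13] [7, 23, 41, 15]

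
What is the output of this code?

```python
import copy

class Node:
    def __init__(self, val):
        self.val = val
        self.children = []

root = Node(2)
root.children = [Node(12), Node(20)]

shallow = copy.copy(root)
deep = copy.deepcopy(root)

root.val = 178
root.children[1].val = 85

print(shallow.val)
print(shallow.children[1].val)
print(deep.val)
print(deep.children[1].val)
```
2
85
2
20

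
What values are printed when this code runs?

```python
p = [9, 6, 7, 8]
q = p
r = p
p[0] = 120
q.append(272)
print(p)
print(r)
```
[120, 6, 7, 8, 272]
[120, 6, 7, 8, 272]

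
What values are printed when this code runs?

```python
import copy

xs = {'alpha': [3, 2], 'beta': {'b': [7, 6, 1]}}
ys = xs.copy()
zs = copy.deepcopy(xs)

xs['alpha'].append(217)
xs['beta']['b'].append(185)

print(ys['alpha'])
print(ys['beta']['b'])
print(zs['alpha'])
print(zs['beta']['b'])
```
[3, 2, 217]
[7, 6, 1, 185]
[3, 2]
[7, 6, 1]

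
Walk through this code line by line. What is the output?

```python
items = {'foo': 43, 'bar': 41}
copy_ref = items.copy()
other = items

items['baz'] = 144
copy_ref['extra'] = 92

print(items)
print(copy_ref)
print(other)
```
{'foo': 43, 'bar': 41, 'baz': 144}
{'foo': 43, 'bar': 41, 'extra': 92}
{'foo': 43, 'bar': 41, 'baz': 144}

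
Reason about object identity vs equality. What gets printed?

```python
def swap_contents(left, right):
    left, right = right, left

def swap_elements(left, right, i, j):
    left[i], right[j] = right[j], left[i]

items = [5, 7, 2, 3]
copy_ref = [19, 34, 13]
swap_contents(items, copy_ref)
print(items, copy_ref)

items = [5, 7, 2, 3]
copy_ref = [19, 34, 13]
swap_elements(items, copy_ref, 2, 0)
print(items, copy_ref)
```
[5, 7, 2, 3] [19, 34, 13]
[5, 7, 19, 3] [2, 34, 13]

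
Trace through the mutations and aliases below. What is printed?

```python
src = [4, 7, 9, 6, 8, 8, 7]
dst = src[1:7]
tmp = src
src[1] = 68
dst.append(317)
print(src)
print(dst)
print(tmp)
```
[4, 68, 9, 6, 8, 8, 7]
[7, 9, 6, 8, 8, 7, 317]
[4, 68, 9, 6, 8, 8, 7]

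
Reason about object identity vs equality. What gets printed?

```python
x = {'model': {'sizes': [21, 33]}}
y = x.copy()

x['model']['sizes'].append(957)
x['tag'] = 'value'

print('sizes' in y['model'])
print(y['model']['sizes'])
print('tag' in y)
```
True
[21, 33, 957]
False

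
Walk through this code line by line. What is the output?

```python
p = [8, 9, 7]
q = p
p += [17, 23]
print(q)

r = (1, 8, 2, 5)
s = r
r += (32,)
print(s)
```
[8, 9, 7, 17, 23]
(1, 8, 2, 5)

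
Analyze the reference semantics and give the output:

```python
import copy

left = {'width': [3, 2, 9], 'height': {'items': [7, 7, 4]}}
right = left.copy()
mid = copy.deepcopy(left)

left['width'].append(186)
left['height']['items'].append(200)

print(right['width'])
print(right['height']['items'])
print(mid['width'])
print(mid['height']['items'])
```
[3, 2, 9, 186]
[7, 7, 4, 200]
[3, 2, 9]
[7, 7, 4]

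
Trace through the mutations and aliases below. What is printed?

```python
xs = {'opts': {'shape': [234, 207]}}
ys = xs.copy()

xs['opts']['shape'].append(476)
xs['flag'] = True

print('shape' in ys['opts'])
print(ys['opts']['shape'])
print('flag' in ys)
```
True
[234, 207, 476]
False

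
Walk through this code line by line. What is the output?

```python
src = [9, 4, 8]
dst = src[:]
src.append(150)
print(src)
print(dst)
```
[9, 4, 8, 150]
[9, 4, 8]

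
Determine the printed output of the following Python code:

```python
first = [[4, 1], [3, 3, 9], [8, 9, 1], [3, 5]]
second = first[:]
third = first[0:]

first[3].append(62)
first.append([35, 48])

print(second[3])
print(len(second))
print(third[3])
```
[3, 5, 62]
4
[3, 5, 62]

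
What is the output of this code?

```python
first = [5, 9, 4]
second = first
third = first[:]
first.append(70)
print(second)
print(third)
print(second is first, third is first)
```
[5, 9, 4, 70]
[5, 9, 4]
True False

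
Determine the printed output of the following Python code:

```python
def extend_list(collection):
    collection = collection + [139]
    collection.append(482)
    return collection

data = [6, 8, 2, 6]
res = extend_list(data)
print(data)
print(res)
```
[6, 8, 2, 6]
[6, 8, 2, 6, 139, 482]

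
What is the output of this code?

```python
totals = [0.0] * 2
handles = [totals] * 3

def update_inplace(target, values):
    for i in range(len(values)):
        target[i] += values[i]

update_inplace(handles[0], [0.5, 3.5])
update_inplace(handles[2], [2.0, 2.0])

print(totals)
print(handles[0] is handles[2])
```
[2.5, 5.5]
True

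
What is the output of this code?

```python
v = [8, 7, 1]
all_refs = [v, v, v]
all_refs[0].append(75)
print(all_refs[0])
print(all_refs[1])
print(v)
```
[8, 7, 1, 75]
[8, 7, 1, 75]
[8, 7, 1, 75]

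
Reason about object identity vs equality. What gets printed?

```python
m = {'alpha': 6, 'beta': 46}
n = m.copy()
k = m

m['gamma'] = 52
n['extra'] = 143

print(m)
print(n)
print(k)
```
{'alpha': 6, 'beta': 46, 'gamma': 52}
{'alpha': 6, 'beta': 46, 'extra': 143}
{'alpha': 6, 'beta': 46, 'gamma': 52}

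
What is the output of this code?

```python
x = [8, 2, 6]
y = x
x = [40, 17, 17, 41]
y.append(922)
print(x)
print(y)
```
[40, 17, 17, 41]
[8, 2, 6, 922]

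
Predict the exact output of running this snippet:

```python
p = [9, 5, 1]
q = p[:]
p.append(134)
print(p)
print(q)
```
[9, 5, 1, 134]
[9, 5, 1]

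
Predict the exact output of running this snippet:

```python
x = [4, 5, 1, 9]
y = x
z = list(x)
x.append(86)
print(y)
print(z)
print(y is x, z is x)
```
[4, 5, 1, 9, 86]
[4, 5, 1, 9]
True False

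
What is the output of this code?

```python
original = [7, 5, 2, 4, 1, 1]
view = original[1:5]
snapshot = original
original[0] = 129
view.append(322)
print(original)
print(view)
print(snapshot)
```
[129, 5, 2, 4, 1, 1]
[5, 2, 4, 1, 322]
[129, 5, 2, 4, 1, 1]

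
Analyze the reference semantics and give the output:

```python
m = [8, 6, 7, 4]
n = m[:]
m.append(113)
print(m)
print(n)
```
[8, 6, 7, 4, 113]
[8, 6, 7, 4]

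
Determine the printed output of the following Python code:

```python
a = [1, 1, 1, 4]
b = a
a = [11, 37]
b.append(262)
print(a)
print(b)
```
[11, 37]
[1, 1, 1, 4, 262]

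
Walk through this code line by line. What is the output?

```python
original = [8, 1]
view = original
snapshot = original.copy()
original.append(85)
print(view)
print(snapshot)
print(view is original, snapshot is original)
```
[8, 1, 85]
[8, 1]
True False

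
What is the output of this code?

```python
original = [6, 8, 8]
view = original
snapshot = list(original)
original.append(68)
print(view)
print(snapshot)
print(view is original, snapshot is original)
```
[6, 8, 8, 68]
[6, 8, 8]
True False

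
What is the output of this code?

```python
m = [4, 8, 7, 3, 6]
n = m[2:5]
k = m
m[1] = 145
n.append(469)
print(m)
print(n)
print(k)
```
[4, 145, 7, 3, 6]
[7, 3, 6, 469]
[4, 145, 7, 3, 6]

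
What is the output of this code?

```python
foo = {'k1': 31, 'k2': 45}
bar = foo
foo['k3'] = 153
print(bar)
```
{'k1': 31, 'k2': 45, 'k3': 153}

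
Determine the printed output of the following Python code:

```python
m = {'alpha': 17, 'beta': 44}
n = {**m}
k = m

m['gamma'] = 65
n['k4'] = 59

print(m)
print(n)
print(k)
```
{'alpha': 17, 'beta': 44, 'gamma': 65}
{'alpha': 17, 'beta': 44, 'k4': 59}
{'alpha': 17, 'beta': 44, 'gamma': 65}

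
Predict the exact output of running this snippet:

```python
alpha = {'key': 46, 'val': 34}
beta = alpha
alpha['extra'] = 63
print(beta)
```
{'key': 46, 'val': 34, 'extra': 63}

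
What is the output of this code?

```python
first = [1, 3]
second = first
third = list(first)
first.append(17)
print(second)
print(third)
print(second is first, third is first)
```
[1, 3, 17]
[1, 3]
True False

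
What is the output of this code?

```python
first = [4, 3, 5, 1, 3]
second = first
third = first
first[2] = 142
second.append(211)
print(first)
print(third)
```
[4, 3, 142, 1, 3, 211]
[4, 3, 142, 1, 3, 211]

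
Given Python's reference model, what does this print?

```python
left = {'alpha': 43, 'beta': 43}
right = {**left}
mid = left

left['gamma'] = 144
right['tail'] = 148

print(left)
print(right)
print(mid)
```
{'alpha': 43, 'beta': 43, 'gamma': 144}
{'alpha': 43, 'beta': 43, 'tail': 148}
{'alpha': 43, 'beta': 43, 'gamma': 144}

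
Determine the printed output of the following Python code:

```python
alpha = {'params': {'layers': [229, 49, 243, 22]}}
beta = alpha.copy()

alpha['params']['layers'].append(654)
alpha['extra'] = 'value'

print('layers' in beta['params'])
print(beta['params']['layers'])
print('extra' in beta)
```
True
[229, 49, 243, 22, 654]
False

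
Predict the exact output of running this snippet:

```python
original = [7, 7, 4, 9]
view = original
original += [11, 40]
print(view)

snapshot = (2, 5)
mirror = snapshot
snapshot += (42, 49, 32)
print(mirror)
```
[7, 7, 4, 9, 11, 40]
(2, 5)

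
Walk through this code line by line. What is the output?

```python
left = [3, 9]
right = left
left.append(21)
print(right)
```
[3, 9, 21]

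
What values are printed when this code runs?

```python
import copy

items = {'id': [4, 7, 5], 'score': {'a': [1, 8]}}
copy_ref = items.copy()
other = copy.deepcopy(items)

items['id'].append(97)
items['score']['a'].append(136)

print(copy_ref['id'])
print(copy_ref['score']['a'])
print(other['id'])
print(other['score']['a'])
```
[4, 7, 5, 97]
[1, 8, 136]
[4, 7, 5]
[1, 8]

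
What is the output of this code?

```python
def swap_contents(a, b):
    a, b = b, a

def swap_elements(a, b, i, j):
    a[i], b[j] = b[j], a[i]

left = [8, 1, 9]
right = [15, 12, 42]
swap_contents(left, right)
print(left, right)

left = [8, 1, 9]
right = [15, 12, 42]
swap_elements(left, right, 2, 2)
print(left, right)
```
[8, 1, 9] [15, 12, 42]
[8, 1, 42] [15, 12, 9]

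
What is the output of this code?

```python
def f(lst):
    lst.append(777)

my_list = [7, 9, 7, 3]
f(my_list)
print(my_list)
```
[7, 9, 7, 3, 777]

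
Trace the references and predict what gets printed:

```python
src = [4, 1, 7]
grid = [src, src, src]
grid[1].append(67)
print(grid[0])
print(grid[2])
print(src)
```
[4, 1, 7, 67]
[4, 1, 7, 67]
[4, 1, 7, 67]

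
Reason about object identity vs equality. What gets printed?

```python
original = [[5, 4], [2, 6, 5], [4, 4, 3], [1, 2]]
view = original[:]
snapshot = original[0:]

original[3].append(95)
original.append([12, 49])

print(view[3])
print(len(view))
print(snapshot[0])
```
[1, 2, 95]
4
[5, 4]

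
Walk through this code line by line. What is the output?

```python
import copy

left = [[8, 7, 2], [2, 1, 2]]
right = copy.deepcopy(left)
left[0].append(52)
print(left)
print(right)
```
[[8, 7, 2, 52], [2, 1, 2]]
[[8, 7, 2], [2, 1, 2]]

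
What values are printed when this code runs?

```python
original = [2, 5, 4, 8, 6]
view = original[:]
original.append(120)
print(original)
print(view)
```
[2, 5, 4, 8, 6, 120]
[2, 5, 4, 8, 6]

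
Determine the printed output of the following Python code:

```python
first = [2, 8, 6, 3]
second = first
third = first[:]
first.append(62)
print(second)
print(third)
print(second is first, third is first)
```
[2, 8, 6, 3, 62]
[2, 8, 6, 3]
True False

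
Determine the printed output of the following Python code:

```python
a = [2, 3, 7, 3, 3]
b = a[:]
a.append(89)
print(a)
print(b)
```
[2, 3, 7, 3, 3, 89]
[2, 3, 7, 3, 3]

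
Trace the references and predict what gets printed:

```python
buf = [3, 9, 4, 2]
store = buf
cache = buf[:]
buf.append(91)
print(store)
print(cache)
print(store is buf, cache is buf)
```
[3, 9, 4, 2, 91]
[3, 9, 4, 2]
True False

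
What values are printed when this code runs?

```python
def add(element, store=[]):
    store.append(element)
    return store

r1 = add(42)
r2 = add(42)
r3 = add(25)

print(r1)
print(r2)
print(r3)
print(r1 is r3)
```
[42, 42, 25]
[42, 42, 25]
[42, 42, 25]
True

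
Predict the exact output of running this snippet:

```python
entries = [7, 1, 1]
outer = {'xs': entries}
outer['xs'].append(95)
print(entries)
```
[7, 1, 1, 95]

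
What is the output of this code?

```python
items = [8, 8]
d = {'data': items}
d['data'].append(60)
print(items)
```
[8, 8, 60]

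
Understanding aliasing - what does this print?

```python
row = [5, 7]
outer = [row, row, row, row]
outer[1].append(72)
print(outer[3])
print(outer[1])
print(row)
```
[5, 7, 72]
[5, 7, 72]
[5, 7, 72]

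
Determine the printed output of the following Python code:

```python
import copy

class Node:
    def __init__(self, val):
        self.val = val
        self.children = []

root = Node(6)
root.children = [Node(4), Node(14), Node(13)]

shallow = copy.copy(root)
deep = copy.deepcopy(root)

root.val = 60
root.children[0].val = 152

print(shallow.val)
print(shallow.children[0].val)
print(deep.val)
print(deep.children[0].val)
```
6
152
6
4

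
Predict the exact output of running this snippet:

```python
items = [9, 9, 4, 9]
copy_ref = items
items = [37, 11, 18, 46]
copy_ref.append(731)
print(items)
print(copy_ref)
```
[37, 11, 18, 46]
[9, 9, 4, 9, 731]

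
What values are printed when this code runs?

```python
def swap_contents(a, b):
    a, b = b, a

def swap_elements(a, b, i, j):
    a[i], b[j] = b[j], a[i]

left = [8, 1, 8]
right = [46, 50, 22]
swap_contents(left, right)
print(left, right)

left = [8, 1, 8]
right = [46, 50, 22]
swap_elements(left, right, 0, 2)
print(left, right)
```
[8, 1, 8] [46, 50, 22]
[22, 1, 8] [46, 50, 8]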